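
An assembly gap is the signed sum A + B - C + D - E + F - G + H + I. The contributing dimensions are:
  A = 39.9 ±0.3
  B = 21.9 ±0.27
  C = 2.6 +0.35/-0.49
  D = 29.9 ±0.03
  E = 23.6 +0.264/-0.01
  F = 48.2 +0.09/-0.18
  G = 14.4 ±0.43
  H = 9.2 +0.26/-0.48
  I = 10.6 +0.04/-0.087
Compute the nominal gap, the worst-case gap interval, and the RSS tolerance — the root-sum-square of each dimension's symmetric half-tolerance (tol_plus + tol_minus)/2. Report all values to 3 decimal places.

Stack each dimension's contribution:
  +A: nom +39.900 → Σnom=39.900; wc +0.300/-0.300 → slack +0.300/-0.300; half-tol=0.300, Σhalf²=0.090000
  +B: nom +21.900 → Σnom=61.800; wc +0.270/-0.270 → slack +0.570/-0.570; half-tol=0.270, Σhalf²=0.162900
  -C: nom -2.600 → Σnom=59.200; wc +0.490/-0.350 → slack +1.060/-0.920; half-tol=0.420, Σhalf²=0.339300
  +D: nom +29.900 → Σnom=89.100; wc +0.030/-0.030 → slack +1.090/-0.950; half-tol=0.030, Σhalf²=0.340200
  -E: nom -23.600 → Σnom=65.500; wc +0.010/-0.264 → slack +1.100/-1.214; half-tol=0.137, Σhalf²=0.358969
  +F: nom +48.200 → Σnom=113.700; wc +0.090/-0.180 → slack +1.190/-1.394; half-tol=0.135, Σhalf²=0.377194
  -G: nom -14.400 → Σnom=99.300; wc +0.430/-0.430 → slack +1.620/-1.824; half-tol=0.430, Σhalf²=0.562094
  +H: nom +9.200 → Σnom=108.500; wc +0.260/-0.480 → slack +1.880/-2.304; half-tol=0.370, Σhalf²=0.698994
  +I: nom +10.600 → Σnom=119.100; wc +0.040/-0.087 → slack +1.920/-2.391; half-tol=0.064, Σhalf²=0.703026
Nominal = 119.100. Worst-case = [119.100 - 2.391, 119.100 + 1.920] = [116.709, 121.020]. RSS = √0.703026 = 0.838.

nominal=119.100 wc=[116.709,121.020] rss=0.838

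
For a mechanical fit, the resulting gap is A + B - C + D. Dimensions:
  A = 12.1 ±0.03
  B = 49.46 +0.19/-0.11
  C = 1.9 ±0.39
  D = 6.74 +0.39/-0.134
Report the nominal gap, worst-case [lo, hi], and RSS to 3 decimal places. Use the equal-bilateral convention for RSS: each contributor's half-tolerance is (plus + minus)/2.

Stack each dimension's contribution:
  +A: nom +12.100 → Σnom=12.100; wc +0.030/-0.030 → slack +0.030/-0.030; half-tol=0.030, Σhalf²=0.000900
  +B: nom +49.460 → Σnom=61.560; wc +0.190/-0.110 → slack +0.220/-0.140; half-tol=0.150, Σhalf²=0.023400
  -C: nom -1.900 → Σnom=59.660; wc +0.390/-0.390 → slack +0.610/-0.530; half-tol=0.390, Σhalf²=0.175500
  +D: nom +6.740 → Σnom=66.400; wc +0.390/-0.134 → slack +1.000/-0.664; half-tol=0.262, Σhalf²=0.244144
Nominal = 66.400. Worst-case = [66.400 - 0.664, 66.400 + 1.000] = [65.736, 67.400]. RSS = √0.244144 = 0.494.

nominal=66.400 wc=[65.736,67.400] rss=0.494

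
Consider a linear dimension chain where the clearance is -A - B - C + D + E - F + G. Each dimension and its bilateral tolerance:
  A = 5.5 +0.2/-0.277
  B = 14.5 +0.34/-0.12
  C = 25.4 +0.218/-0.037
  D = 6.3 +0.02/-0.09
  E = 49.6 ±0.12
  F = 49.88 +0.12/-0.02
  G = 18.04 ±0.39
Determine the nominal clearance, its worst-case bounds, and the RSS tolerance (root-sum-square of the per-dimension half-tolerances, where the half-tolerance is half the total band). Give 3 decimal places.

nominal=-21.340 wc=[-22.818,-20.356] rss=0.548

Stack each dimension's contribution:
  -A: nom -5.500 → Σnom=-5.500; wc +0.277/-0.200 → slack +0.277/-0.200; half-tol=0.239, Σhalf²=0.056882
  -B: nom -14.500 → Σnom=-20.000; wc +0.120/-0.340 → slack +0.397/-0.540; half-tol=0.230, Σhalf²=0.109782
  -C: nom -25.400 → Σnom=-45.400; wc +0.037/-0.218 → slack +0.434/-0.758; half-tol=0.128, Σhalf²=0.126038
  +D: nom +6.300 → Σnom=-39.100; wc +0.020/-0.090 → slack +0.454/-0.848; half-tol=0.055, Σhalf²=0.129063
  +E: nom +49.600 → Σnom=10.500; wc +0.120/-0.120 → slack +0.574/-0.968; half-tol=0.120, Σhalf²=0.143463
  -F: nom -49.880 → Σnom=-39.380; wc +0.020/-0.120 → slack +0.594/-1.088; half-tol=0.070, Σhalf²=0.148363
  +G: nom +18.040 → Σnom=-21.340; wc +0.390/-0.390 → slack +0.984/-1.478; half-tol=0.390, Σhalf²=0.300463
Nominal = -21.340. Worst-case = [-21.340 - 1.478, -21.340 + 0.984] = [-22.818, -20.356]. RSS = √0.300463 = 0.548.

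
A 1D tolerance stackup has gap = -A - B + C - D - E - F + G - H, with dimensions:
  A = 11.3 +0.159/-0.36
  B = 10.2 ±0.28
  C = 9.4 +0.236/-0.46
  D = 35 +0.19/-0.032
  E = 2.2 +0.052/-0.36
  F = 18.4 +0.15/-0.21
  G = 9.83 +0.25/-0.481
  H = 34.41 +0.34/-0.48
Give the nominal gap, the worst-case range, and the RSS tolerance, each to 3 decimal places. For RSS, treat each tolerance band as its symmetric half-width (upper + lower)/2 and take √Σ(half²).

nominal=-92.280 wc=[-94.392,-90.072] rss=0.810

Stack each dimension's contribution:
  -A: nom -11.300 → Σnom=-11.300; wc +0.360/-0.159 → slack +0.360/-0.159; half-tol=0.260, Σhalf²=0.067340
  -B: nom -10.200 → Σnom=-21.500; wc +0.280/-0.280 → slack +0.640/-0.439; half-tol=0.280, Σhalf²=0.145740
  +C: nom +9.400 → Σnom=-12.100; wc +0.236/-0.460 → slack +0.876/-0.899; half-tol=0.348, Σhalf²=0.266844
  -D: nom -35.000 → Σnom=-47.100; wc +0.032/-0.190 → slack +0.908/-1.089; half-tol=0.111, Σhalf²=0.279165
  -E: nom -2.200 → Σnom=-49.300; wc +0.360/-0.052 → slack +1.268/-1.141; half-tol=0.206, Σhalf²=0.321601
  -F: nom -18.400 → Σnom=-67.700; wc +0.210/-0.150 → slack +1.478/-1.291; half-tol=0.180, Σhalf²=0.354001
  +G: nom +9.830 → Σnom=-57.870; wc +0.250/-0.481 → slack +1.728/-1.772; half-tol=0.365, Σhalf²=0.487591
  -H: nom -34.410 → Σnom=-92.280; wc +0.480/-0.340 → slack +2.208/-2.112; half-tol=0.410, Σhalf²=0.655691
Nominal = -92.280. Worst-case = [-92.280 - 2.112, -92.280 + 2.208] = [-94.392, -90.072]. RSS = √0.655691 = 0.810.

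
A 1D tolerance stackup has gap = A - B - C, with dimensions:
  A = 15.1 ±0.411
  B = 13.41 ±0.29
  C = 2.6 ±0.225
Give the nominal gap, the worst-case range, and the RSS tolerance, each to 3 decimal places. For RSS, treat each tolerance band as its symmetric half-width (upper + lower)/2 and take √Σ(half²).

Stack each dimension's contribution:
  +A: nom +15.100 → Σnom=15.100; wc +0.411/-0.411 → slack +0.411/-0.411; half-tol=0.411, Σhalf²=0.168921
  -B: nom -13.410 → Σnom=1.690; wc +0.290/-0.290 → slack +0.701/-0.701; half-tol=0.290, Σhalf²=0.253021
  -C: nom -2.600 → Σnom=-0.910; wc +0.225/-0.225 → slack +0.926/-0.926; half-tol=0.225, Σhalf²=0.303646
Nominal = -0.910. Worst-case = [-0.910 - 0.926, -0.910 + 0.926] = [-1.836, 0.016]. RSS = √0.303646 = 0.551.

nominal=-0.910 wc=[-1.836,0.016] rss=0.551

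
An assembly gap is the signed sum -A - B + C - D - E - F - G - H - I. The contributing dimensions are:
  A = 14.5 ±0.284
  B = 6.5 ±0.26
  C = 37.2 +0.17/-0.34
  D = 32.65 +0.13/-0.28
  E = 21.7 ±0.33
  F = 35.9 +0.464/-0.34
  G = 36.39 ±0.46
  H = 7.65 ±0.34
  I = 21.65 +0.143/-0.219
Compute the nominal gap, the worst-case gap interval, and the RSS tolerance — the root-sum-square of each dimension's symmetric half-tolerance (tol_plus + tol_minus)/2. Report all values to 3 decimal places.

Stack each dimension's contribution:
  -A: nom -14.500 → Σnom=-14.500; wc +0.284/-0.284 → slack +0.284/-0.284; half-tol=0.284, Σhalf²=0.080656
  -B: nom -6.500 → Σnom=-21.000; wc +0.260/-0.260 → slack +0.544/-0.544; half-tol=0.260, Σhalf²=0.148256
  +C: nom +37.200 → Σnom=16.200; wc +0.170/-0.340 → slack +0.714/-0.884; half-tol=0.255, Σhalf²=0.213281
  -D: nom -32.650 → Σnom=-16.450; wc +0.280/-0.130 → slack +0.994/-1.014; half-tol=0.205, Σhalf²=0.255306
  -E: nom -21.700 → Σnom=-38.150; wc +0.330/-0.330 → slack +1.324/-1.344; half-tol=0.330, Σhalf²=0.364206
  -F: nom -35.900 → Σnom=-74.050; wc +0.340/-0.464 → slack +1.664/-1.808; half-tol=0.402, Σhalf²=0.525810
  -G: nom -36.390 → Σnom=-110.440; wc +0.460/-0.460 → slack +2.124/-2.268; half-tol=0.460, Σhalf²=0.737410
  -H: nom -7.650 → Σnom=-118.090; wc +0.340/-0.340 → slack +2.464/-2.608; half-tol=0.340, Σhalf²=0.853010
  -I: nom -21.650 → Σnom=-139.740; wc +0.219/-0.143 → slack +2.683/-2.751; half-tol=0.181, Σhalf²=0.885771
Nominal = -139.740. Worst-case = [-139.740 - 2.751, -139.740 + 2.683] = [-142.491, -137.057]. RSS = √0.885771 = 0.941.

nominal=-139.740 wc=[-142.491,-137.057] rss=0.941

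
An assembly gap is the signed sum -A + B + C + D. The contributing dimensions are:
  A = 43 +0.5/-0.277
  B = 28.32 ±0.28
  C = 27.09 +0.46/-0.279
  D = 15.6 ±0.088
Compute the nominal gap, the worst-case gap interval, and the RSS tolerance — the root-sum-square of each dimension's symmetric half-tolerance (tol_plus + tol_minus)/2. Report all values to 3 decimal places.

Stack each dimension's contribution:
  -A: nom -43.000 → Σnom=-43.000; wc +0.277/-0.500 → slack +0.277/-0.500; half-tol=0.389, Σhalf²=0.150932
  +B: nom +28.320 → Σnom=-14.680; wc +0.280/-0.280 → slack +0.557/-0.780; half-tol=0.280, Σhalf²=0.229332
  +C: nom +27.090 → Σnom=12.410; wc +0.460/-0.279 → slack +1.017/-1.059; half-tol=0.370, Σhalf²=0.365863
  +D: nom +15.600 → Σnom=28.010; wc +0.088/-0.088 → slack +1.105/-1.147; half-tol=0.088, Σhalf²=0.373607
Nominal = 28.010. Worst-case = [28.010 - 1.147, 28.010 + 1.105] = [26.863, 29.115]. RSS = √0.373607 = 0.611.

nominal=28.010 wc=[26.863,29.115] rss=0.611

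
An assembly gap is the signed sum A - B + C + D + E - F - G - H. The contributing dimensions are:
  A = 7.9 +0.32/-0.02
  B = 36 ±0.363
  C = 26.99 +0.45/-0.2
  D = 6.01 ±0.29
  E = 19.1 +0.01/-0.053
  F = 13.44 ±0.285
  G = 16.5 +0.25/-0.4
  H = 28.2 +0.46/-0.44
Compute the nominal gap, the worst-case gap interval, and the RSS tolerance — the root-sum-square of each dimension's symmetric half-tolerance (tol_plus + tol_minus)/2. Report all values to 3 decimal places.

nominal=-34.140 wc=[-36.061,-31.582] rss=0.861

Stack each dimension's contribution:
  +A: nom +7.900 → Σnom=7.900; wc +0.320/-0.020 → slack +0.320/-0.020; half-tol=0.170, Σhalf²=0.028900
  -B: nom -36.000 → Σnom=-28.100; wc +0.363/-0.363 → slack +0.683/-0.383; half-tol=0.363, Σhalf²=0.160669
  +C: nom +26.990 → Σnom=-1.110; wc +0.450/-0.200 → slack +1.133/-0.583; half-tol=0.325, Σhalf²=0.266294
  +D: nom +6.010 → Σnom=4.900; wc +0.290/-0.290 → slack +1.423/-0.873; half-tol=0.290, Σhalf²=0.350394
  +E: nom +19.100 → Σnom=24.000; wc +0.010/-0.053 → slack +1.433/-0.926; half-tol=0.032, Σhalf²=0.351386
  -F: nom -13.440 → Σnom=10.560; wc +0.285/-0.285 → slack +1.718/-1.211; half-tol=0.285, Σhalf²=0.432611
  -G: nom -16.500 → Σnom=-5.940; wc +0.400/-0.250 → slack +2.118/-1.461; half-tol=0.325, Σhalf²=0.538236
  -H: nom -28.200 → Σnom=-34.140; wc +0.440/-0.460 → slack +2.558/-1.921; half-tol=0.450, Σhalf²=0.740736
Nominal = -34.140. Worst-case = [-34.140 - 1.921, -34.140 + 2.558] = [-36.061, -31.582]. RSS = √0.740736 = 0.861.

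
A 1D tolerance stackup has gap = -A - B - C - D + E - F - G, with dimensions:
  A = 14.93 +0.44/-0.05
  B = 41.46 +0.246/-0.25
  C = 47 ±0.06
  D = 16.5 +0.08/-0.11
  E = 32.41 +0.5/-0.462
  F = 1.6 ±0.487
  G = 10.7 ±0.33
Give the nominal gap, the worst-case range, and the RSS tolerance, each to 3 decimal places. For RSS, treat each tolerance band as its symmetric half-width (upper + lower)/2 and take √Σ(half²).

nominal=-99.780 wc=[-101.885,-97.993] rss=0.844

Stack each dimension's contribution:
  -A: nom -14.930 → Σnom=-14.930; wc +0.050/-0.440 → slack +0.050/-0.440; half-tol=0.245, Σhalf²=0.060025
  -B: nom -41.460 → Σnom=-56.390; wc +0.250/-0.246 → slack +0.300/-0.686; half-tol=0.248, Σhalf²=0.121529
  -C: nom -47.000 → Σnom=-103.390; wc +0.060/-0.060 → slack +0.360/-0.746; half-tol=0.060, Σhalf²=0.125129
  -D: nom -16.500 → Σnom=-119.890; wc +0.110/-0.080 → slack +0.470/-0.826; half-tol=0.095, Σhalf²=0.134154
  +E: nom +32.410 → Σnom=-87.480; wc +0.500/-0.462 → slack +0.970/-1.288; half-tol=0.481, Σhalf²=0.365515
  -F: nom -1.600 → Σnom=-89.080; wc +0.487/-0.487 → slack +1.457/-1.775; half-tol=0.487, Σhalf²=0.602684
  -G: nom -10.700 → Σnom=-99.780; wc +0.330/-0.330 → slack +1.787/-2.105; half-tol=0.330, Σhalf²=0.711584
Nominal = -99.780. Worst-case = [-99.780 - 2.105, -99.780 + 1.787] = [-101.885, -97.993]. RSS = √0.711584 = 0.844.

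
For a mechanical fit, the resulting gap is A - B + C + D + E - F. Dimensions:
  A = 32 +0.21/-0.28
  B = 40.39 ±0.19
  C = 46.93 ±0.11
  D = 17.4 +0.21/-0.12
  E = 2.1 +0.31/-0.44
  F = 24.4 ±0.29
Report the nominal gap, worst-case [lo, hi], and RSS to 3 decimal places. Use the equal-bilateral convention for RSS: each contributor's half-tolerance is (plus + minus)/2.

nominal=33.640 wc=[32.210,34.960] rss=0.600

Stack each dimension's contribution:
  +A: nom +32.000 → Σnom=32.000; wc +0.210/-0.280 → slack +0.210/-0.280; half-tol=0.245, Σhalf²=0.060025
  -B: nom -40.390 → Σnom=-8.390; wc +0.190/-0.190 → slack +0.400/-0.470; half-tol=0.190, Σhalf²=0.096125
  +C: nom +46.930 → Σnom=38.540; wc +0.110/-0.110 → slack +0.510/-0.580; half-tol=0.110, Σhalf²=0.108225
  +D: nom +17.400 → Σnom=55.940; wc +0.210/-0.120 → slack +0.720/-0.700; half-tol=0.165, Σhalf²=0.135450
  +E: nom +2.100 → Σnom=58.040; wc +0.310/-0.440 → slack +1.030/-1.140; half-tol=0.375, Σhalf²=0.276075
  -F: nom -24.400 → Σnom=33.640; wc +0.290/-0.290 → slack +1.320/-1.430; half-tol=0.290, Σhalf²=0.360175
Nominal = 33.640. Worst-case = [33.640 - 1.430, 33.640 + 1.320] = [32.210, 34.960]. RSS = √0.360175 = 0.600.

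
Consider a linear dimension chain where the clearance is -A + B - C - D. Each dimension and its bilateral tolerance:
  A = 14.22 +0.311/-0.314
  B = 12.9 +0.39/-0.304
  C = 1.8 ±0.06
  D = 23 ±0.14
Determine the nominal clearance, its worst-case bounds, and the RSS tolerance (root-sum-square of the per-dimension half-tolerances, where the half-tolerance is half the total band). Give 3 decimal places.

Stack each dimension's contribution:
  -A: nom -14.220 → Σnom=-14.220; wc +0.314/-0.311 → slack +0.314/-0.311; half-tol=0.312, Σhalf²=0.097656
  +B: nom +12.900 → Σnom=-1.320; wc +0.390/-0.304 → slack +0.704/-0.615; half-tol=0.347, Σhalf²=0.218065
  -C: nom -1.800 → Σnom=-3.120; wc +0.060/-0.060 → slack +0.764/-0.675; half-tol=0.060, Σhalf²=0.221665
  -D: nom -23.000 → Σnom=-26.120; wc +0.140/-0.140 → slack +0.904/-0.815; half-tol=0.140, Σhalf²=0.241265
Nominal = -26.120. Worst-case = [-26.120 - 0.815, -26.120 + 0.904] = [-26.935, -25.216]. RSS = √0.241265 = 0.491.

nominal=-26.120 wc=[-26.935,-25.216] rss=0.491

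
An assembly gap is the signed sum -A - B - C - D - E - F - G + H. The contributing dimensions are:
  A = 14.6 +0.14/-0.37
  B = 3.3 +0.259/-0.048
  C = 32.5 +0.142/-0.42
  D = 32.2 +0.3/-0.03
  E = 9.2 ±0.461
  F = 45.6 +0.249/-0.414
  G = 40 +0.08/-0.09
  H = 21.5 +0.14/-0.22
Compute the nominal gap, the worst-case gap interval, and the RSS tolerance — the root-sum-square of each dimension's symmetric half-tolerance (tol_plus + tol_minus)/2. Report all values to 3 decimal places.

nominal=-155.900 wc=[-157.751,-153.927] rss=0.746

Stack each dimension's contribution:
  -A: nom -14.600 → Σnom=-14.600; wc +0.370/-0.140 → slack +0.370/-0.140; half-tol=0.255, Σhalf²=0.065025
  -B: nom -3.300 → Σnom=-17.900; wc +0.048/-0.259 → slack +0.418/-0.399; half-tol=0.153, Σhalf²=0.088587
  -C: nom -32.500 → Σnom=-50.400; wc +0.420/-0.142 → slack +0.838/-0.541; half-tol=0.281, Σhalf²=0.167548
  -D: nom -32.200 → Σnom=-82.600; wc +0.030/-0.300 → slack +0.868/-0.841; half-tol=0.165, Σhalf²=0.194773
  -E: nom -9.200 → Σnom=-91.800; wc +0.461/-0.461 → slack +1.329/-1.302; half-tol=0.461, Σhalf²=0.407294
  -F: nom -45.600 → Σnom=-137.400; wc +0.414/-0.249 → slack +1.743/-1.551; half-tol=0.332, Σhalf²=0.517186
  -G: nom -40.000 → Σnom=-177.400; wc +0.090/-0.080 → slack +1.833/-1.631; half-tol=0.085, Σhalf²=0.524412
  +H: nom +21.500 → Σnom=-155.900; wc +0.140/-0.220 → slack +1.973/-1.851; half-tol=0.180, Σhalf²=0.556812
Nominal = -155.900. Worst-case = [-155.900 - 1.851, -155.900 + 1.973] = [-157.751, -153.927]. RSS = √0.556812 = 0.746.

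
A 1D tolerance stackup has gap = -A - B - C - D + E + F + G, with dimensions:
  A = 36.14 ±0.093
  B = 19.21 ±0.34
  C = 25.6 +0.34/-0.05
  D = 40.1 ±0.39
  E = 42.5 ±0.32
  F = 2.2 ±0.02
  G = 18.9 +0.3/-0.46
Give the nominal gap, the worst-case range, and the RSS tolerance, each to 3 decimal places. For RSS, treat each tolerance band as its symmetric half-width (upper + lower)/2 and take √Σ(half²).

nominal=-57.450 wc=[-59.413,-55.937] rss=0.749

Stack each dimension's contribution:
  -A: nom -36.140 → Σnom=-36.140; wc +0.093/-0.093 → slack +0.093/-0.093; half-tol=0.093, Σhalf²=0.008649
  -B: nom -19.210 → Σnom=-55.350; wc +0.340/-0.340 → slack +0.433/-0.433; half-tol=0.340, Σhalf²=0.124249
  -C: nom -25.600 → Σnom=-80.950; wc +0.050/-0.340 → slack +0.483/-0.773; half-tol=0.195, Σhalf²=0.162274
  -D: nom -40.100 → Σnom=-121.050; wc +0.390/-0.390 → slack +0.873/-1.163; half-tol=0.390, Σhalf²=0.314374
  +E: nom +42.500 → Σnom=-78.550; wc +0.320/-0.320 → slack +1.193/-1.483; half-tol=0.320, Σhalf²=0.416774
  +F: nom +2.200 → Σnom=-76.350; wc +0.020/-0.020 → slack +1.213/-1.503; half-tol=0.020, Σhalf²=0.417174
  +G: nom +18.900 → Σnom=-57.450; wc +0.300/-0.460 → slack +1.513/-1.963; half-tol=0.380, Σhalf²=0.561574
Nominal = -57.450. Worst-case = [-57.450 - 1.963, -57.450 + 1.513] = [-59.413, -55.937]. RSS = √0.561574 = 0.749.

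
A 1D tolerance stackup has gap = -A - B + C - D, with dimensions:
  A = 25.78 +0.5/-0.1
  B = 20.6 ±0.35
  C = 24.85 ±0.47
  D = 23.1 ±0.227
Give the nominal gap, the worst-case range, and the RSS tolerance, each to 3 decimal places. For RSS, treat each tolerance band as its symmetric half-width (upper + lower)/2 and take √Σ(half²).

Stack each dimension's contribution:
  -A: nom -25.780 → Σnom=-25.780; wc +0.100/-0.500 → slack +0.100/-0.500; half-tol=0.300, Σhalf²=0.090000
  -B: nom -20.600 → Σnom=-46.380; wc +0.350/-0.350 → slack +0.450/-0.850; half-tol=0.350, Σhalf²=0.212500
  +C: nom +24.850 → Σnom=-21.530; wc +0.470/-0.470 → slack +0.920/-1.320; half-tol=0.470, Σhalf²=0.433400
  -D: nom -23.100 → Σnom=-44.630; wc +0.227/-0.227 → slack +1.147/-1.547; half-tol=0.227, Σhalf²=0.484929
Nominal = -44.630. Worst-case = [-44.630 - 1.547, -44.630 + 1.147] = [-46.177, -43.483]. RSS = √0.484929 = 0.696.

nominal=-44.630 wc=[-46.177,-43.483] rss=0.696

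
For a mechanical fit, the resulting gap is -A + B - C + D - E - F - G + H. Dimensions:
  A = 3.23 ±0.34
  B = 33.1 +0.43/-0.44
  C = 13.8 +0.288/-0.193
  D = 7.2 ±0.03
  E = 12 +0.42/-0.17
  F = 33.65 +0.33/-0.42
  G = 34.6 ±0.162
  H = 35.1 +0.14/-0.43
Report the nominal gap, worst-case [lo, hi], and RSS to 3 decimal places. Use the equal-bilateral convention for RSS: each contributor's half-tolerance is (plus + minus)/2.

nominal=-21.880 wc=[-24.320,-19.995] rss=0.836

Stack each dimension's contribution:
  -A: nom -3.230 → Σnom=-3.230; wc +0.340/-0.340 → slack +0.340/-0.340; half-tol=0.340, Σhalf²=0.115600
  +B: nom +33.100 → Σnom=29.870; wc +0.430/-0.440 → slack +0.770/-0.780; half-tol=0.435, Σhalf²=0.304825
  -C: nom -13.800 → Σnom=16.070; wc +0.193/-0.288 → slack +0.963/-1.068; half-tol=0.240, Σhalf²=0.362665
  +D: nom +7.200 → Σnom=23.270; wc +0.030/-0.030 → slack +0.993/-1.098; half-tol=0.030, Σhalf²=0.363565
  -E: nom -12.000 → Σnom=11.270; wc +0.170/-0.420 → slack +1.163/-1.518; half-tol=0.295, Σhalf²=0.450590
  -F: nom -33.650 → Σnom=-22.380; wc +0.420/-0.330 → slack +1.583/-1.848; half-tol=0.375, Σhalf²=0.591215
  -G: nom -34.600 → Σnom=-56.980; wc +0.162/-0.162 → slack +1.745/-2.010; half-tol=0.162, Σhalf²=0.617459
  +H: nom +35.100 → Σnom=-21.880; wc +0.140/-0.430 → slack +1.885/-2.440; half-tol=0.285, Σhalf²=0.698684
Nominal = -21.880. Worst-case = [-21.880 - 2.440, -21.880 + 1.885] = [-24.320, -19.995]. RSS = √0.698684 = 0.836.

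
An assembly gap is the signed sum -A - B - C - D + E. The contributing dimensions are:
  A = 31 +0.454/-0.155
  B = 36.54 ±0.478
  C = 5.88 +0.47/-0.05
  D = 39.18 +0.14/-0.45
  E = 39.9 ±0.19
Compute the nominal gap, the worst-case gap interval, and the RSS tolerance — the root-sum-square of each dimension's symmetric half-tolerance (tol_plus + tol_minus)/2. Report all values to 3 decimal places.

Stack each dimension's contribution:
  -A: nom -31.000 → Σnom=-31.000; wc +0.155/-0.454 → slack +0.155/-0.454; half-tol=0.304, Σhalf²=0.092720
  -B: nom -36.540 → Σnom=-67.540; wc +0.478/-0.478 → slack +0.633/-0.932; half-tol=0.478, Σhalf²=0.321204
  -C: nom -5.880 → Σnom=-73.420; wc +0.050/-0.470 → slack +0.683/-1.402; half-tol=0.260, Σhalf²=0.388804
  -D: nom -39.180 → Σnom=-112.600; wc +0.450/-0.140 → slack +1.133/-1.542; half-tol=0.295, Σhalf²=0.475829
  +E: nom +39.900 → Σnom=-72.700; wc +0.190/-0.190 → slack +1.323/-1.732; half-tol=0.190, Σhalf²=0.511929
Nominal = -72.700. Worst-case = [-72.700 - 1.732, -72.700 + 1.323] = [-74.432, -71.377]. RSS = √0.511929 = 0.715.

nominal=-72.700 wc=[-74.432,-71.377] rss=0.715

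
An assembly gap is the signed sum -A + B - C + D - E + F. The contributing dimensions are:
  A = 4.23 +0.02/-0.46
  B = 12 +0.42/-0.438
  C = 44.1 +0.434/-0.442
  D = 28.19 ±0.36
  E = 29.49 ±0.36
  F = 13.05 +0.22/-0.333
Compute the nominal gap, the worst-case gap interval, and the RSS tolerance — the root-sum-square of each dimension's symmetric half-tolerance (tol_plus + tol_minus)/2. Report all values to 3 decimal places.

Stack each dimension's contribution:
  -A: nom -4.230 → Σnom=-4.230; wc +0.460/-0.020 → slack +0.460/-0.020; half-tol=0.240, Σhalf²=0.057600
  +B: nom +12.000 → Σnom=7.770; wc +0.420/-0.438 → slack +0.880/-0.458; half-tol=0.429, Σhalf²=0.241641
  -C: nom -44.100 → Σnom=-36.330; wc +0.442/-0.434 → slack +1.322/-0.892; half-tol=0.438, Σhalf²=0.433485
  +D: nom +28.190 → Σnom=-8.140; wc +0.360/-0.360 → slack +1.682/-1.252; half-tol=0.360, Σhalf²=0.563085
  -E: nom -29.490 → Σnom=-37.630; wc +0.360/-0.360 → slack +2.042/-1.612; half-tol=0.360, Σhalf²=0.692685
  +F: nom +13.050 → Σnom=-24.580; wc +0.220/-0.333 → slack +2.262/-1.945; half-tol=0.277, Σhalf²=0.769137
Nominal = -24.580. Worst-case = [-24.580 - 1.945, -24.580 + 2.262] = [-26.525, -22.318]. RSS = √0.769137 = 0.877.

nominal=-24.580 wc=[-26.525,-22.318] rss=0.877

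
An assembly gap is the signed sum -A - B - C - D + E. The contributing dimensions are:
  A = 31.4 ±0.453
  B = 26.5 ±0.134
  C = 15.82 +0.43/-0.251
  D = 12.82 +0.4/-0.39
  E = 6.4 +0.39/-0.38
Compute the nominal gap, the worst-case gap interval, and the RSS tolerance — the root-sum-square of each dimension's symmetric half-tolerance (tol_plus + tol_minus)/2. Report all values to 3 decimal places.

Stack each dimension's contribution:
  -A: nom -31.400 → Σnom=-31.400; wc +0.453/-0.453 → slack +0.453/-0.453; half-tol=0.453, Σhalf²=0.205209
  -B: nom -26.500 → Σnom=-57.900; wc +0.134/-0.134 → slack +0.587/-0.587; half-tol=0.134, Σhalf²=0.223165
  -C: nom -15.820 → Σnom=-73.720; wc +0.251/-0.430 → slack +0.838/-1.017; half-tol=0.341, Σhalf²=0.339105
  -D: nom -12.820 → Σnom=-86.540; wc +0.390/-0.400 → slack +1.228/-1.417; half-tol=0.395, Σhalf²=0.495130
  +E: nom +6.400 → Σnom=-80.140; wc +0.390/-0.380 → slack +1.618/-1.797; half-tol=0.385, Σhalf²=0.643355
Nominal = -80.140. Worst-case = [-80.140 - 1.797, -80.140 + 1.618] = [-81.937, -78.522]. RSS = √0.643355 = 0.802.

nominal=-80.140 wc=[-81.937,-78.522] rss=0.802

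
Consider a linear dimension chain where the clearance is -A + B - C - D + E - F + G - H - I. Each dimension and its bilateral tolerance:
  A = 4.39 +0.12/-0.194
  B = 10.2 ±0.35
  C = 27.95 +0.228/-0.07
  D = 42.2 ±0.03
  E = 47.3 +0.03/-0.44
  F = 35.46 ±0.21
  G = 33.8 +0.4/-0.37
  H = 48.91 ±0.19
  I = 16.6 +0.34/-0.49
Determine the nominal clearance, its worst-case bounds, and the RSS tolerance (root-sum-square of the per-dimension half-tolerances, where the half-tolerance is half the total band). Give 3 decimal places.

Stack each dimension's contribution:
  -A: nom -4.390 → Σnom=-4.390; wc +0.194/-0.120 → slack +0.194/-0.120; half-tol=0.157, Σhalf²=0.024649
  +B: nom +10.200 → Σnom=5.810; wc +0.350/-0.350 → slack +0.544/-0.470; half-tol=0.350, Σhalf²=0.147149
  -C: nom -27.950 → Σnom=-22.140; wc +0.070/-0.228 → slack +0.614/-0.698; half-tol=0.149, Σhalf²=0.169350
  -D: nom -42.200 → Σnom=-64.340; wc +0.030/-0.030 → slack +0.644/-0.728; half-tol=0.030, Σhalf²=0.170250
  +E: nom +47.300 → Σnom=-17.040; wc +0.030/-0.440 → slack +0.674/-1.168; half-tol=0.235, Σhalf²=0.225475
  -F: nom -35.460 → Σnom=-52.500; wc +0.210/-0.210 → slack +0.884/-1.378; half-tol=0.210, Σhalf²=0.269575
  +G: nom +33.800 → Σnom=-18.700; wc +0.400/-0.370 → slack +1.284/-1.748; half-tol=0.385, Σhalf²=0.417800
  -H: nom -48.910 → Σnom=-67.610; wc +0.190/-0.190 → slack +1.474/-1.938; half-tol=0.190, Σhalf²=0.453900
  -I: nom -16.600 → Σnom=-84.210; wc +0.490/-0.340 → slack +1.964/-2.278; half-tol=0.415, Σhalf²=0.626125
Nominal = -84.210. Worst-case = [-84.210 - 2.278, -84.210 + 1.964] = [-86.488, -82.246]. RSS = √0.626125 = 0.791.

nominal=-84.210 wc=[-86.488,-82.246] rss=0.791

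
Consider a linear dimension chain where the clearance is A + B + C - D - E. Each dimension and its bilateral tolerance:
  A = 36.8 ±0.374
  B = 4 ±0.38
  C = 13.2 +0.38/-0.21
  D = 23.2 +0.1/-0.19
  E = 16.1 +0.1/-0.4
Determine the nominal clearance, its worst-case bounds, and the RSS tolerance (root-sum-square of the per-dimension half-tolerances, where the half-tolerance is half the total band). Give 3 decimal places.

nominal=14.700 wc=[13.536,16.424] rss=0.674

Stack each dimension's contribution:
  +A: nom +36.800 → Σnom=36.800; wc +0.374/-0.374 → slack +0.374/-0.374; half-tol=0.374, Σhalf²=0.139876
  +B: nom +4.000 → Σnom=40.800; wc +0.380/-0.380 → slack +0.754/-0.754; half-tol=0.380, Σhalf²=0.284276
  +C: nom +13.200 → Σnom=54.000; wc +0.380/-0.210 → slack +1.134/-0.964; half-tol=0.295, Σhalf²=0.371301
  -D: nom -23.200 → Σnom=30.800; wc +0.190/-0.100 → slack +1.324/-1.064; half-tol=0.145, Σhalf²=0.392326
  -E: nom -16.100 → Σnom=14.700; wc +0.400/-0.100 → slack +1.724/-1.164; half-tol=0.250, Σhalf²=0.454826
Nominal = 14.700. Worst-case = [14.700 - 1.164, 14.700 + 1.724] = [13.536, 16.424]. RSS = √0.454826 = 0.674.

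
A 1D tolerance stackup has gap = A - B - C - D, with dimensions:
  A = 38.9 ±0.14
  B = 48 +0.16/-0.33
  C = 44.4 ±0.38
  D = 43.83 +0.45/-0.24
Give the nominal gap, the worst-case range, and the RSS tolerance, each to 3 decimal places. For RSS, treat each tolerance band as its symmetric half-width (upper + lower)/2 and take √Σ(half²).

nominal=-97.330 wc=[-98.460,-96.240] rss=0.586

Stack each dimension's contribution:
  +A: nom +38.900 → Σnom=38.900; wc +0.140/-0.140 → slack +0.140/-0.140; half-tol=0.140, Σhalf²=0.019600
  -B: nom -48.000 → Σnom=-9.100; wc +0.330/-0.160 → slack +0.470/-0.300; half-tol=0.245, Σhalf²=0.079625
  -C: nom -44.400 → Σnom=-53.500; wc +0.380/-0.380 → slack +0.850/-0.680; half-tol=0.380, Σhalf²=0.224025
  -D: nom -43.830 → Σnom=-97.330; wc +0.240/-0.450 → slack +1.090/-1.130; half-tol=0.345, Σhalf²=0.343050
Nominal = -97.330. Worst-case = [-97.330 - 1.130, -97.330 + 1.090] = [-98.460, -96.240]. RSS = √0.343050 = 0.586.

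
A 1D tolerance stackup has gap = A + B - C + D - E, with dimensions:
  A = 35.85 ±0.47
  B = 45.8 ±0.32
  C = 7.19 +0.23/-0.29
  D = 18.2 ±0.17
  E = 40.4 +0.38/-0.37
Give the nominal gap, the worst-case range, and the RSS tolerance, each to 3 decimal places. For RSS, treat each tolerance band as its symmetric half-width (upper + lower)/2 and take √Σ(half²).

nominal=52.260 wc=[50.690,53.880] rss=0.749

Stack each dimension's contribution:
  +A: nom +35.850 → Σnom=35.850; wc +0.470/-0.470 → slack +0.470/-0.470; half-tol=0.470, Σhalf²=0.220900
  +B: nom +45.800 → Σnom=81.650; wc +0.320/-0.320 → slack +0.790/-0.790; half-tol=0.320, Σhalf²=0.323300
  -C: nom -7.190 → Σnom=74.460; wc +0.290/-0.230 → slack +1.080/-1.020; half-tol=0.260, Σhalf²=0.390900
  +D: nom +18.200 → Σnom=92.660; wc +0.170/-0.170 → slack +1.250/-1.190; half-tol=0.170, Σhalf²=0.419800
  -E: nom -40.400 → Σnom=52.260; wc +0.370/-0.380 → slack +1.620/-1.570; half-tol=0.375, Σhalf²=0.560425
Nominal = 52.260. Worst-case = [52.260 - 1.570, 52.260 + 1.620] = [50.690, 53.880]. RSS = √0.560425 = 0.749.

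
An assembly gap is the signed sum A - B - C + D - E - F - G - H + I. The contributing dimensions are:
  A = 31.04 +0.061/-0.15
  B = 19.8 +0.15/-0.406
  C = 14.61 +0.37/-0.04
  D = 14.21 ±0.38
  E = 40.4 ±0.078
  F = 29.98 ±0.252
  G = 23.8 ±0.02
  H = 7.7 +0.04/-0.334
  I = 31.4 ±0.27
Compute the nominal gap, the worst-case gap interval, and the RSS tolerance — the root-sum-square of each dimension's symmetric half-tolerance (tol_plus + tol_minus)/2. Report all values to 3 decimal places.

nominal=-59.640 wc=[-61.350,-57.799] rss=0.673

Stack each dimension's contribution:
  +A: nom +31.040 → Σnom=31.040; wc +0.061/-0.150 → slack +0.061/-0.150; half-tol=0.105, Σhalf²=0.011130
  -B: nom -19.800 → Σnom=11.240; wc +0.406/-0.150 → slack +0.467/-0.300; half-tol=0.278, Σhalf²=0.088414
  -C: nom -14.610 → Σnom=-3.370; wc +0.040/-0.370 → slack +0.507/-0.670; half-tol=0.205, Σhalf²=0.130439
  +D: nom +14.210 → Σnom=10.840; wc +0.380/-0.380 → slack +0.887/-1.050; half-tol=0.380, Σhalf²=0.274839
  -E: nom -40.400 → Σnom=-29.560; wc +0.078/-0.078 → slack +0.965/-1.128; half-tol=0.078, Σhalf²=0.280923
  -F: nom -29.980 → Σnom=-59.540; wc +0.252/-0.252 → slack +1.217/-1.380; half-tol=0.252, Σhalf²=0.344427
  -G: nom -23.800 → Σnom=-83.340; wc +0.020/-0.020 → slack +1.237/-1.400; half-tol=0.020, Σhalf²=0.344827
  -H: nom -7.700 → Σnom=-91.040; wc +0.334/-0.040 → slack +1.571/-1.440; half-tol=0.187, Σhalf²=0.379796
  +I: nom +31.400 → Σnom=-59.640; wc +0.270/-0.270 → slack +1.841/-1.710; half-tol=0.270, Σhalf²=0.452696
Nominal = -59.640. Worst-case = [-59.640 - 1.710, -59.640 + 1.841] = [-61.350, -57.799]. RSS = √0.452696 = 0.673.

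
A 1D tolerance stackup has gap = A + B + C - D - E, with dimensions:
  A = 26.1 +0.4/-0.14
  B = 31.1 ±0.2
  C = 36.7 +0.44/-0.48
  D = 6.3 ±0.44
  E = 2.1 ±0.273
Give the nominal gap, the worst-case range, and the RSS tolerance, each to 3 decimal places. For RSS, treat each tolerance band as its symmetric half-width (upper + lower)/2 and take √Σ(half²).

nominal=85.500 wc=[83.967,87.253] rss=0.770

Stack each dimension's contribution:
  +A: nom +26.100 → Σnom=26.100; wc +0.400/-0.140 → slack +0.400/-0.140; half-tol=0.270, Σhalf²=0.072900
  +B: nom +31.100 → Σnom=57.200; wc +0.200/-0.200 → slack +0.600/-0.340; half-tol=0.200, Σhalf²=0.112900
  +C: nom +36.700 → Σnom=93.900; wc +0.440/-0.480 → slack +1.040/-0.820; half-tol=0.460, Σhalf²=0.324500
  -D: nom -6.300 → Σnom=87.600; wc +0.440/-0.440 → slack +1.480/-1.260; half-tol=0.440, Σhalf²=0.518100
  -E: nom -2.100 → Σnom=85.500; wc +0.273/-0.273 → slack +1.753/-1.533; half-tol=0.273, Σhalf²=0.592629
Nominal = 85.500. Worst-case = [85.500 - 1.533, 85.500 + 1.753] = [83.967, 87.253]. RSS = √0.592629 = 0.770.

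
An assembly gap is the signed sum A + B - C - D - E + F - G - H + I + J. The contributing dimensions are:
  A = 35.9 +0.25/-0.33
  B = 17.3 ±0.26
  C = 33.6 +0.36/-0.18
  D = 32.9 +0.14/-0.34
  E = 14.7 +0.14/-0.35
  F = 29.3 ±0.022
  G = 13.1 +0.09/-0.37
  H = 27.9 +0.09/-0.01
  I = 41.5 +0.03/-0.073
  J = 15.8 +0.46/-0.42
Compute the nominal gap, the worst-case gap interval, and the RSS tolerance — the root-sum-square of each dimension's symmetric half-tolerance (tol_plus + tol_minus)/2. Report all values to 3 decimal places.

Stack each dimension's contribution:
  +A: nom +35.900 → Σnom=35.900; wc +0.250/-0.330 → slack +0.250/-0.330; half-tol=0.290, Σhalf²=0.084100
  +B: nom +17.300 → Σnom=53.200; wc +0.260/-0.260 → slack +0.510/-0.590; half-tol=0.260, Σhalf²=0.151700
  -C: nom -33.600 → Σnom=19.600; wc +0.180/-0.360 → slack +0.690/-0.950; half-tol=0.270, Σhalf²=0.224600
  -D: nom -32.900 → Σnom=-13.300; wc +0.340/-0.140 → slack +1.030/-1.090; half-tol=0.240, Σhalf²=0.282200
  -E: nom -14.700 → Σnom=-28.000; wc +0.350/-0.140 → slack +1.380/-1.230; half-tol=0.245, Σhalf²=0.342225
  +F: nom +29.300 → Σnom=1.300; wc +0.022/-0.022 → slack +1.402/-1.252; half-tol=0.022, Σhalf²=0.342709
  -G: nom -13.100 → Σnom=-11.800; wc +0.370/-0.090 → slack +1.772/-1.342; half-tol=0.230, Σhalf²=0.395609
  -H: nom -27.900 → Σnom=-39.700; wc +0.010/-0.090 → slack +1.782/-1.432; half-tol=0.050, Σhalf²=0.398109
  +I: nom +41.500 → Σnom=1.800; wc +0.030/-0.073 → slack +1.812/-1.505; half-tol=0.051, Σhalf²=0.400761
  +J: nom +15.800 → Σnom=17.600; wc +0.460/-0.420 → slack +2.272/-1.925; half-tol=0.440, Σhalf²=0.594361
Nominal = 17.600. Worst-case = [17.600 - 1.925, 17.600 + 2.272] = [15.675, 19.872]. RSS = √0.594361 = 0.771.

nominal=17.600 wc=[15.675,19.872] rss=0.771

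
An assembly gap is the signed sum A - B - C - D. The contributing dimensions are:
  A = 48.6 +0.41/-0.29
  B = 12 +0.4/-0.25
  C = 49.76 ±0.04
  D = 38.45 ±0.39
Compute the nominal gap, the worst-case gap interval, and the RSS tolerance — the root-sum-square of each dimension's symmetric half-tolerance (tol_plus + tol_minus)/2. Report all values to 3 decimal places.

nominal=-51.610 wc=[-52.730,-50.520] rss=0.618

Stack each dimension's contribution:
  +A: nom +48.600 → Σnom=48.600; wc +0.410/-0.290 → slack +0.410/-0.290; half-tol=0.350, Σhalf²=0.122500
  -B: nom -12.000 → Σnom=36.600; wc +0.250/-0.400 → slack +0.660/-0.690; half-tol=0.325, Σhalf²=0.228125
  -C: nom -49.760 → Σnom=-13.160; wc +0.040/-0.040 → slack +0.700/-0.730; half-tol=0.040, Σhalf²=0.229725
  -D: nom -38.450 → Σnom=-51.610; wc +0.390/-0.390 → slack +1.090/-1.120; half-tol=0.390, Σhalf²=0.381825
Nominal = -51.610. Worst-case = [-51.610 - 1.120, -51.610 + 1.090] = [-52.730, -50.520]. RSS = √0.381825 = 0.618.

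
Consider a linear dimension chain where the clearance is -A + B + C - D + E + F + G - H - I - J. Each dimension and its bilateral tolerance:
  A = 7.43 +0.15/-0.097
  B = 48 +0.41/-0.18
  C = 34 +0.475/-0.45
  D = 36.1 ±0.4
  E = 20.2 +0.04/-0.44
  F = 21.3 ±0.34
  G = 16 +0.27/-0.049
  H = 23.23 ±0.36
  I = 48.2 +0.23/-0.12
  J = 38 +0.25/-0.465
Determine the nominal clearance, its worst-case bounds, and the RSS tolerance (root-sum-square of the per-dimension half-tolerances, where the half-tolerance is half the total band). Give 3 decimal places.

Stack each dimension's contribution:
  -A: nom -7.430 → Σnom=-7.430; wc +0.097/-0.150 → slack +0.097/-0.150; half-tol=0.123, Σhalf²=0.015252
  +B: nom +48.000 → Σnom=40.570; wc +0.410/-0.180 → slack +0.507/-0.330; half-tol=0.295, Σhalf²=0.102277
  +C: nom +34.000 → Σnom=74.570; wc +0.475/-0.450 → slack +0.982/-0.780; half-tol=0.463, Σhalf²=0.316184
  -D: nom -36.100 → Σnom=38.470; wc +0.400/-0.400 → slack +1.382/-1.180; half-tol=0.400, Σhalf²=0.476184
  +E: nom +20.200 → Σnom=58.670; wc +0.040/-0.440 → slack +1.422/-1.620; half-tol=0.240, Σhalf²=0.533784
  +F: nom +21.300 → Σnom=79.970; wc +0.340/-0.340 → slack +1.762/-1.960; half-tol=0.340, Σhalf²=0.649384
  +G: nom +16.000 → Σnom=95.970; wc +0.270/-0.049 → slack +2.032/-2.009; half-tol=0.160, Σhalf²=0.674824
  -H: nom -23.230 → Σnom=72.740; wc +0.360/-0.360 → slack +2.392/-2.369; half-tol=0.360, Σhalf²=0.804424
  -I: nom -48.200 → Σnom=24.540; wc +0.120/-0.230 → slack +2.512/-2.599; half-tol=0.175, Σhalf²=0.835049
  -J: nom -38.000 → Σnom=-13.460; wc +0.465/-0.250 → slack +2.977/-2.849; half-tol=0.358, Σhalf²=0.962855
Nominal = -13.460. Worst-case = [-13.460 - 2.849, -13.460 + 2.977] = [-16.309, -10.483]. RSS = √0.962855 = 0.981.

nominal=-13.460 wc=[-16.309,-10.483] rss=0.981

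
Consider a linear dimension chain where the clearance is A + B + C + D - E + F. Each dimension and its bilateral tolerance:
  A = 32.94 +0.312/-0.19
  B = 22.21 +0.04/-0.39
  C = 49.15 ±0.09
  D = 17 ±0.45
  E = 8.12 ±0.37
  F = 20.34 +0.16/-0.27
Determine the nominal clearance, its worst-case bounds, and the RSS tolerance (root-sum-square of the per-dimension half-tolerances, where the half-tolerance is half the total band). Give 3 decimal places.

nominal=133.520 wc=[131.760,134.942] rss=0.709

Stack each dimension's contribution:
  +A: nom +32.940 → Σnom=32.940; wc +0.312/-0.190 → slack +0.312/-0.190; half-tol=0.251, Σhalf²=0.063001
  +B: nom +22.210 → Σnom=55.150; wc +0.040/-0.390 → slack +0.352/-0.580; half-tol=0.215, Σhalf²=0.109226
  +C: nom +49.150 → Σnom=104.300; wc +0.090/-0.090 → slack +0.442/-0.670; half-tol=0.090, Σhalf²=0.117326
  +D: nom +17.000 → Σnom=121.300; wc +0.450/-0.450 → slack +0.892/-1.120; half-tol=0.450, Σhalf²=0.319826
  -E: nom -8.120 → Σnom=113.180; wc +0.370/-0.370 → slack +1.262/-1.490; half-tol=0.370, Σhalf²=0.456726
  +F: nom +20.340 → Σnom=133.520; wc +0.160/-0.270 → slack +1.422/-1.760; half-tol=0.215, Σhalf²=0.502951
Nominal = 133.520. Worst-case = [133.520 - 1.760, 133.520 + 1.422] = [131.760, 134.942]. RSS = √0.502951 = 0.709.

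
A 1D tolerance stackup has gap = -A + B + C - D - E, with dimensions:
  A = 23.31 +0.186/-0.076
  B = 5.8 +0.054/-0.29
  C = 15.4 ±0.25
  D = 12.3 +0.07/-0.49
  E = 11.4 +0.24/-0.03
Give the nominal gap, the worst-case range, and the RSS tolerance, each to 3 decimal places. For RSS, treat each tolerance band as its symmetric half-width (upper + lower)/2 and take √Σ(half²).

nominal=-25.810 wc=[-26.846,-24.910] rss=0.454

Stack each dimension's contribution:
  -A: nom -23.310 → Σnom=-23.310; wc +0.076/-0.186 → slack +0.076/-0.186; half-tol=0.131, Σhalf²=0.017161
  +B: nom +5.800 → Σnom=-17.510; wc +0.054/-0.290 → slack +0.130/-0.476; half-tol=0.172, Σhalf²=0.046745
  +C: nom +15.400 → Σnom=-2.110; wc +0.250/-0.250 → slack +0.380/-0.726; half-tol=0.250, Σhalf²=0.109245
  -D: nom -12.300 → Σnom=-14.410; wc +0.490/-0.070 → slack +0.870/-0.796; half-tol=0.280, Σhalf²=0.187645
  -E: nom -11.400 → Σnom=-25.810; wc +0.030/-0.240 → slack +0.900/-1.036; half-tol=0.135, Σhalf²=0.205870
Nominal = -25.810. Worst-case = [-25.810 - 1.036, -25.810 + 0.900] = [-26.846, -24.910]. RSS = √0.205870 = 0.454.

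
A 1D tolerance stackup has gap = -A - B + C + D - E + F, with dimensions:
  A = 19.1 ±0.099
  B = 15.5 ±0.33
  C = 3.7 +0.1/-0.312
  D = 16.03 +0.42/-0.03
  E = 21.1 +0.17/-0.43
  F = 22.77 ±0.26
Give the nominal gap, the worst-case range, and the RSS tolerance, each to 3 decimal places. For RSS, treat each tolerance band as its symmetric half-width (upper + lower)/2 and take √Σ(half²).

Stack each dimension's contribution:
  -A: nom -19.100 → Σnom=-19.100; wc +0.099/-0.099 → slack +0.099/-0.099; half-tol=0.099, Σhalf²=0.009801
  -B: nom -15.500 → Σnom=-34.600; wc +0.330/-0.330 → slack +0.429/-0.429; half-tol=0.330, Σhalf²=0.118701
  +C: nom +3.700 → Σnom=-30.900; wc +0.100/-0.312 → slack +0.529/-0.741; half-tol=0.206, Σhalf²=0.161137
  +D: nom +16.030 → Σnom=-14.870; wc +0.420/-0.030 → slack +0.949/-0.771; half-tol=0.225, Σhalf²=0.211762
  -E: nom -21.100 → Σnom=-35.970; wc +0.430/-0.170 → slack +1.379/-0.941; half-tol=0.300, Σhalf²=0.301762
  +F: nom +22.770 → Σnom=-13.200; wc +0.260/-0.260 → slack +1.639/-1.201; half-tol=0.260, Σhalf²=0.369362
Nominal = -13.200. Worst-case = [-13.200 - 1.201, -13.200 + 1.639] = [-14.401, -11.561]. RSS = √0.369362 = 0.608.

nominal=-13.200 wc=[-14.401,-11.561] rss=0.608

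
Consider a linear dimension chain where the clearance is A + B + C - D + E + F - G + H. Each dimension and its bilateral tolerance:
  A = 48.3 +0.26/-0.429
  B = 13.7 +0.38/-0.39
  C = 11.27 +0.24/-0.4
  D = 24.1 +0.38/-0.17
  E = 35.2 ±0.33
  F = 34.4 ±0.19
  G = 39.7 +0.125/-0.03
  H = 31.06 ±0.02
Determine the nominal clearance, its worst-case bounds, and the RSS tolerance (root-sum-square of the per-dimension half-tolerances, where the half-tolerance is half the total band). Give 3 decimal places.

nominal=110.130 wc=[107.866,111.750] rss=0.772

Stack each dimension's contribution:
  +A: nom +48.300 → Σnom=48.300; wc +0.260/-0.429 → slack +0.260/-0.429; half-tol=0.345, Σhalf²=0.118680
  +B: nom +13.700 → Σnom=62.000; wc +0.380/-0.390 → slack +0.640/-0.819; half-tol=0.385, Σhalf²=0.266905
  +C: nom +11.270 → Σnom=73.270; wc +0.240/-0.400 → slack +0.880/-1.219; half-tol=0.320, Σhalf²=0.369305
  -D: nom -24.100 → Σnom=49.170; wc +0.170/-0.380 → slack +1.050/-1.599; half-tol=0.275, Σhalf²=0.444930
  +E: nom +35.200 → Σnom=84.370; wc +0.330/-0.330 → slack +1.380/-1.929; half-tol=0.330, Σhalf²=0.553830
  +F: nom +34.400 → Σnom=118.770; wc +0.190/-0.190 → slack +1.570/-2.119; half-tol=0.190, Σhalf²=0.589930
  -G: nom -39.700 → Σnom=79.070; wc +0.030/-0.125 → slack +1.600/-2.244; half-tol=0.077, Σhalf²=0.595936
  +H: nom +31.060 → Σnom=110.130; wc +0.020/-0.020 → slack +1.620/-2.264; half-tol=0.020, Σhalf²=0.596336
Nominal = 110.130. Worst-case = [110.130 - 2.264, 110.130 + 1.620] = [107.866, 111.750]. RSS = √0.596336 = 0.772.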